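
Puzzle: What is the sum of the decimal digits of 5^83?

290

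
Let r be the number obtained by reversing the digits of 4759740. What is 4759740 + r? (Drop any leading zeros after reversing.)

Reverse of 4759740 is 479574.
4759740 + 479574 = 5239314

5239314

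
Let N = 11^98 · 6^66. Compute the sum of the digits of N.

11^98 · 6^66 = 2596962454201932439422004724485091534427578079012747055963785619250536390823185038305742934551664841153979839566861817256813043627120755406909116185051136
Sum of its 154 digits: 666.

666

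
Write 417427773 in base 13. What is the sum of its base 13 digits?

417427773 in base 13 is 68633CA9.
Digit sum: 6+8+6+3+3+12+10+9 = 57.

57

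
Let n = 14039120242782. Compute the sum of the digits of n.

45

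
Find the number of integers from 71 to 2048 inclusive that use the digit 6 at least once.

The integers in [71, 2048] that use the digit 6 at least once: 76, 86, 96, 106, 116, 126, …, 2036, 2046.
531 qualify.

531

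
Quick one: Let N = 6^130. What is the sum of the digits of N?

468

6^130 = 144431708923714697282341921957287977256854489558705240134406338415596406037318860947517804001179467776
Sum of its 102 digits: 468.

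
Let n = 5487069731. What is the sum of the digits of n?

50

5+4+8+7+0+6+9+7+3+1 = 50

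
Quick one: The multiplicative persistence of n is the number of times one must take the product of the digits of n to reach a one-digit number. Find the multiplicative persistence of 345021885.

1

345021885 → 0 (1 step)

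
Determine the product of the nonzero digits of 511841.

5×1×1×8×4×1 = 160

160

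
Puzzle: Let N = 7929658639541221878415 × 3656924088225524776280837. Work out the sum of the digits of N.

7929658639541221878415 × 3656924088225524776280837 = 28998159690343938046794361110768680238708433355
Sum of its 47 digits: 224.

224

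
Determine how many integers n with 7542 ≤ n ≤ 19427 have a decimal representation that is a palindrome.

The integers in [7542, 19427] that have a decimal representation that is a palindrome: 7557, 7667, 7777, 7887, 7997, 8008, …, 19291, 19391.
119 qualify.

119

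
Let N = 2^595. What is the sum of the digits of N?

857

2^595 = 129672361527531029953512745740348785969138944757576153124864291552832900356653379574990845279596993571506183956603149661949848471106617978371464838566061365220661931356297172615168
Sum of its 180 digits: 857.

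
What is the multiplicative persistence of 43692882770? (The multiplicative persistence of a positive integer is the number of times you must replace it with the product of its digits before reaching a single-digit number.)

1

43692882770 → 0 (1 step)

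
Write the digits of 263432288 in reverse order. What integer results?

Reversing 263432288 gives 882234362.

882234362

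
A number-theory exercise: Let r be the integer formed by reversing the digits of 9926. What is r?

6299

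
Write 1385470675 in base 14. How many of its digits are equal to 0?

2

1385470675 in base 14 is D200D1D1.
The digit 0 appears 2 times.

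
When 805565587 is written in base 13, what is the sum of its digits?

805565587 in base 13 is CAB81238.
Digit sum: 12+10+11+8+1+2+3+8 = 55.

55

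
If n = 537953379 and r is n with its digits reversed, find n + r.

Reverse of 537953379 is 973359735.
537953379 + 973359735 = 1511313114

1511313114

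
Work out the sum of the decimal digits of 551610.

5+5+1+6+1+0 = 18

18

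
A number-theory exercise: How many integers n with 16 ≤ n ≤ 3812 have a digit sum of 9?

The integers in [16, 3812] that have a digit sum of 9: 18, 27, 36, 45, 54, 63, …, 3510, 3600.
163 qualify.

163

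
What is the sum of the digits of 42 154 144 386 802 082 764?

79

4+2+1+5+4+1+4+4+3+8+6+8+0+2+0+8+2+7+6+4 = 79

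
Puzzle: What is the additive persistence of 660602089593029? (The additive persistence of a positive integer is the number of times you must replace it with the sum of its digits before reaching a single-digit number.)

3

660602089593029 → 65 → 11 → 2 (3 steps)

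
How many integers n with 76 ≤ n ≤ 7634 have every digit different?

4054

The integers in [76, 7634] that have every digit different: 76, 78, 79, 80, 81, 82, …, 7632, 7634.
4054 qualify.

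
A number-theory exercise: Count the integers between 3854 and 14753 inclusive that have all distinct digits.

The integers in [3854, 14753] that have all distinct digits: 3854, 3856, 3857, 3859, 3860, 3861, …, 14752, 14753.
4344 qualify.

4344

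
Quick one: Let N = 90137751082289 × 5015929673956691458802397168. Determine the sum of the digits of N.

90137751082289 × 5015929673956691458802397168 = 452124620397375276437579417585679628557552
Sum of its 42 digits: 207.

207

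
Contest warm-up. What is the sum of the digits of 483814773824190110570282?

4+8+3+8+1+4+7+7+3+8+2+4+1+9+0+1+1+0+5+7+0+2+8+2 = 95

95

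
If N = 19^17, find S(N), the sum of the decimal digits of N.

19^17 = 5480386857784802185939
Sum of its 22 digits: 118.

118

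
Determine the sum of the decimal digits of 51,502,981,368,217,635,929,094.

5+1+5+0+2+9+8+1+3+6+8+2+1+7+6+3+5+9+2+9+0+9+4 = 105

105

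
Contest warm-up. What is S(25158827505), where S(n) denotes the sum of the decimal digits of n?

48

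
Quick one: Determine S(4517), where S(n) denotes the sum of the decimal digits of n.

4+5+1+7 = 17

17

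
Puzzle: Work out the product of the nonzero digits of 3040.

12

3×4 = 12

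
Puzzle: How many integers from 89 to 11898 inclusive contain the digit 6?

The integers in [89, 11898] that contain the digit 6: 96, 106, 116, 126, 136, 146, …, 11886, 11896.
3944 qualify.

3944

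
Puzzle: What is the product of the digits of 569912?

4860

5×6×9×9×1×2 = 4860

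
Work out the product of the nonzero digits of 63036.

324

6×3×3×6 = 324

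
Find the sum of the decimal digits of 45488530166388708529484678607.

4+5+4+8+8+5+3+0+1+6+6+3+8+8+7+0+8+5+2+9+4+8+4+6+7+8+6+0+7 = 150

150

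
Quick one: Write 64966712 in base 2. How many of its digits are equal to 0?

64966712 in base 2 is 11110111110101000000111000.
The digit 0 appears 12 times.

12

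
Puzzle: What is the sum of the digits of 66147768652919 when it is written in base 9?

71

66147768652919 in base 9 is 280178851641875.
Digit sum: 2+8+0+1+7+8+8+5+1+6+4+1+8+7+5 = 71.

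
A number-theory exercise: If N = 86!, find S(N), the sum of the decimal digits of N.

86! = 24227095383672732381765523203441259715284870552429381750838764496720162249742450276789464634901319465571660595200000000000000000000
Sum of its 131 digits: 495.

495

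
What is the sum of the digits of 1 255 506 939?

45

1+2+5+5+5+0+6+9+3+9 = 45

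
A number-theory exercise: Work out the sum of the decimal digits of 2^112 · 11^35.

2^112 · 11^35 = 14591619456337737715224490054006263356321123805689598426378762973085696
Sum of its 71 digits: 323.

323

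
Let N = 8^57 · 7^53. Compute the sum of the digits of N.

8^57 · 7^53 = 1846398247623626043331601306543749380103142747816832425034691613259106015722549508327757248987136
Sum of its 97 digits: 401.

401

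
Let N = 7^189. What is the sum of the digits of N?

703

7^189 = 5290900114688003880913929262431876014847986380655669744284715863995739103511564781266088714863127732599055455273608421617379187160310202302336814279024706709607
Sum of its 160 digits: 703.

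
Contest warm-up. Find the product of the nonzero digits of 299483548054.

2×9×9×4×8×3×5×4×8×5×4 = 49766400

49766400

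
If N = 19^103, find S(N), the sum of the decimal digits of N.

586

19^103 = 514779090375810361297671493402151514066302380584044519758765182314002057469628889347277572217670841943987003242642729881177352708859
Sum of its 132 digits: 586.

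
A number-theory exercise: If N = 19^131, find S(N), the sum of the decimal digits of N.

19^131 = 328640985936586175325426692433934528528254849606842104290621822251802963408325022423210406291711686429138392863087232265005305371943610519457953043307690618567098556619
Sum of its 168 digits: 712.

712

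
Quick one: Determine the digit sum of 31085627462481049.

3+1+0+8+5+6+2+7+4+6+2+4+8+1+0+4+9 = 70

70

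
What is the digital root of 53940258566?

8

5+3+9+4+0+2+5+8+5+6+6 = 53
5+3 = 8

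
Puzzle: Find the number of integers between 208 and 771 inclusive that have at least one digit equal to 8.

102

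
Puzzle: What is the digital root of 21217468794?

2+1+2+1+7+4+6+8+7+9+4 = 51
5+1 = 6

6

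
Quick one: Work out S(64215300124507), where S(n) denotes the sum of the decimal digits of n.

40

6+4+2+1+5+3+0+0+1+2+4+5+0+7 = 40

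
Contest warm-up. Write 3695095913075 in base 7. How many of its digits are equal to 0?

5

3695095913075 in base 7 is 530650631014100.
The digit 0 appears 5 times.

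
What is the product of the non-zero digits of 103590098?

9720

1×3×5×9×9×8 = 9720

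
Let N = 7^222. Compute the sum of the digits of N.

7^222 = 40903915558252355961885564235233827390274916808670721972378015470397485101670867316479654900404204284975885535566242786061025593172032118590958393531614633803778811048702555046770492868049
Sum of its 188 digits: 838.

838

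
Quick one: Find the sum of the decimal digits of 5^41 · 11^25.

265

5^41 · 11^25 = 4927053825389690338935463432790129445493221282958984375
Sum of its 55 digits: 265.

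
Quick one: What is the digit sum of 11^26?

112

11^26 = 1191817653772720942460132761
Sum of its 28 digits: 112.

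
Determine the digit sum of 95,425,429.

40

9+5+4+2+5+4+2+9 = 40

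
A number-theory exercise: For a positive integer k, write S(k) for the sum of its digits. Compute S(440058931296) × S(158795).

S(440058931296) = 4+4+0+0+5+8+9+3+1+2+9+6 = 51.
S(158795) = 1+5+8+7+9+5 = 35.
51 · 35 = 1785.

1785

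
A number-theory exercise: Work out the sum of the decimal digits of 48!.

234

48! = 12413915592536072670862289047373375038521486354677760000000000
Sum of its 62 digits: 234.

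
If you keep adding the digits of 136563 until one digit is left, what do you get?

6

1+3+6+5+6+3 = 24
2+4 = 6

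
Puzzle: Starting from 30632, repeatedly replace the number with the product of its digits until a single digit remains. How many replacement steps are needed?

30632 → 0 (1 step)

1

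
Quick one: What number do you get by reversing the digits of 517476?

674715

Reversing 517476 gives 674715.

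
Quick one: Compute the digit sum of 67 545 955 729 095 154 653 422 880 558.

6+7+5+4+5+9+5+5+7+2+9+0+9+5+1+5+4+6+5+3+4+2+2+8+8+0+5+5+8 = 144

144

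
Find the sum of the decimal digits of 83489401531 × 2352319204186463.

83489401531 × 2352319204186463 = 196393722567405985601674853
Sum of its 27 digits: 131.

131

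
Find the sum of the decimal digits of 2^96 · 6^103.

495

2^96 · 6^103 = 11180426560471964284885137185424474723217657960027574878766725165393941410956636511009898824507583261705240576
Sum of its 110 digits: 495.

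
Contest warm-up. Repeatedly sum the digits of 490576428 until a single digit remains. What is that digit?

9

4+9+0+5+7+6+4+2+8 = 45
4+5 = 9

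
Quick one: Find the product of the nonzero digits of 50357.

5×3×5×7 = 525

525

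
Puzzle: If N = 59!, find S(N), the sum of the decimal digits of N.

59! = 138683118545689835737939019720389406345902876772687432540821294940160000000000000
Sum of its 81 digits: 324.

324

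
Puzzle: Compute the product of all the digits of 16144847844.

2752512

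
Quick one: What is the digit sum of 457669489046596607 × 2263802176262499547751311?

457669489046596607 × 2263802176262499547751311 = 1036073185312631598215122024714324572401777
Sum of its 43 digits: 152.

152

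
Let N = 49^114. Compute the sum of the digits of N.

838

49^114 = 4812304761512831426559874746711024558638453687623301769328301142076793724726475868916514919377654229923127957373832897537293600011096406720107664040600930052380773341068806898697501715433096801
Sum of its 193 digits: 838.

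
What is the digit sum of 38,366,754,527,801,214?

3+8+3+6+6+7+5+4+5+2+7+8+0+1+2+1+4 = 72

72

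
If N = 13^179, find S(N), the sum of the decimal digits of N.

979

13^179 = 24880554952674589739325695226007345077059441554899020260598263805768944703747186876268046801337911421649585900499966765379185697400786647287203679992655834846060547737578536388719202008805832375291477
Sum of its 200 digits: 979.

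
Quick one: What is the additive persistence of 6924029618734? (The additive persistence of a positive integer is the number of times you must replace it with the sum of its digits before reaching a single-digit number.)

6924029618734 → 61 → 7 (2 steps)

2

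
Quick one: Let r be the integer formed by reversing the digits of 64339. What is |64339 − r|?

Reverse of 64339 is 93346.
|64339 − 93346| = 29007

29007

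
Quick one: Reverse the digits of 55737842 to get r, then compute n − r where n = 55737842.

30864087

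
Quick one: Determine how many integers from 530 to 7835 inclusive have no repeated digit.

The integers in [530, 7835] that have no repeated digit: 530, 531, 532, 534, 536, 537, …, 7834, 7835.
3778 qualify.

3778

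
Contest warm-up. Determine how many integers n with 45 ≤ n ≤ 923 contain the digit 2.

The integers in [45, 923] that contain the digit 2: 52, 62, 72, 82, 92, 102, …, 922, 923.
244 qualify.

244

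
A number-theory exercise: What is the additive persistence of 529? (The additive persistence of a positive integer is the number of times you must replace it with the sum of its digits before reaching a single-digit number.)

2

529 → 16 → 7 (2 steps)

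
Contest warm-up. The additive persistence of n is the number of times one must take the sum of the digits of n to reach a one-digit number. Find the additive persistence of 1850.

1850 → 14 → 5 (2 steps)

2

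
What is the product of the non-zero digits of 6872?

672

6×8×7×2 = 672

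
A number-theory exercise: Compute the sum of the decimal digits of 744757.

7+4+4+7+5+7 = 34

34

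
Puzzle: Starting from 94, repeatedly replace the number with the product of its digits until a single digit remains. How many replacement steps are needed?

3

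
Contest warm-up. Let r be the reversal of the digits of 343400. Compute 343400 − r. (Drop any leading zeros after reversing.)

Reverse of 343400 is 4343.
343400 − 4343 = 339057

339057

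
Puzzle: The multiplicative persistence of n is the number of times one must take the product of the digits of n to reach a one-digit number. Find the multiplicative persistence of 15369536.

15369536 → 72900 → 0 (2 steps)

2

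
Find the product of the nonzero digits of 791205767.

7×9×1×2×5×7×6×7 = 185220

185220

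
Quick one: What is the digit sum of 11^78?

11^78 = 1692892739326831320764318961708001178036611459414853872137348292520966629744627081
Sum of its 82 digits: 361.

361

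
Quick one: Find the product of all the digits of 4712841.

4×7×1×2×8×4×1 = 1792

1792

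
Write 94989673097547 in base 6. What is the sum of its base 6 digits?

94989673097547 in base 6 is 534005353044505123.
Digit sum: 5+3+4+0+0+5+3+5+3+0+4+4+5+0+5+1+2+3 = 52.

52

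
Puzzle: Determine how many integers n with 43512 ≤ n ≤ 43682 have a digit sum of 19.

The integers in [43512, 43682] that have a digit sum of 19: 43516, 43525, 43534, 43543, 43552, 43561, …, 43651, 43660.
14 qualify.

14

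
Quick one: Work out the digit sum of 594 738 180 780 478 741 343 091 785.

5+9+4+7+3+8+1+8+0+7+8+0+4+7+8+7+4+1+3+4+3+0+9+1+7+8+5 = 131

131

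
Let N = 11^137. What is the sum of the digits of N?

653

11^137 = 46859523348908738812051924071667053263372345940596493808359476046532745245086328376505007609898341541486706928397702341722600649677016697052971
Sum of its 143 digits: 653.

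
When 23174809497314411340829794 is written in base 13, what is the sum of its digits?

138

23174809497314411340829794 in base 13 is 72A53CBB016056CA4A3B225.
Digit sum: 7+2+10+5+3+12+11+11+0+1+6+0+5+6+12+10+4+10+3+11+2+2+5 = 138.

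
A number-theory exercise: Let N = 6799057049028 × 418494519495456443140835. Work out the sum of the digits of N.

186

6799057049028 × 418494519495456443140835 = 2845368112755168899755034686903858380
Sum of its 37 digits: 186.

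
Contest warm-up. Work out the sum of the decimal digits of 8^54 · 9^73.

558

8^54 · 9^73 = 26703149465304609522577222805479349282657153959894519531094495878782844580854943677809641686216196414006800819018530816
Sum of its 119 digits: 558.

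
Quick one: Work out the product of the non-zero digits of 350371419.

11340

3×5×3×7×1×4×1×9 = 11340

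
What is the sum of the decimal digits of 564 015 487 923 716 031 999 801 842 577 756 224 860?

5+6+4+0+1+5+4+8+7+9+2+3+7+1+6+0+3+1+9+9+9+8+0+1+8+4+2+5+7+7+7+5+6+2+2+4+8+6+0 = 181

181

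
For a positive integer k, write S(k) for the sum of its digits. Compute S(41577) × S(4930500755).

S(41577) = 4+1+5+7+7 = 24.
S(4930500755) = 4+9+3+0+5+0+0+7+5+5 = 38.
24 · 38 = 912.

912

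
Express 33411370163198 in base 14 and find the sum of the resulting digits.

33411370163198 in base 14 is 837194551406.
Digit sum: 8+3+7+1+9+4+5+5+1+4+0+6 = 53.

53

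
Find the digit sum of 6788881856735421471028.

6+7+8+8+8+8+1+8+5+6+7+3+5+4+2+1+4+7+1+0+2+8 = 109

109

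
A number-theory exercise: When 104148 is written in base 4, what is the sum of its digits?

12

104148 in base 4 is 121123110.
Digit sum: 1+2+1+1+2+3+1+1+0 = 12.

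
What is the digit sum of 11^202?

898

11^202 = 2297853845171588072967402761384480772108857010411952196233974261885552801863266860308301100577927431534441698433846526438881740072516615475420715284523147548854512490635413797197344440102765861505833264235932121
Sum of its 211 digits: 898.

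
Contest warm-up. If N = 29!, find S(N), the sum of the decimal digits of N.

126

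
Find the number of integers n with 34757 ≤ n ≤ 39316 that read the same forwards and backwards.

45

The integers in [34757, 39316] that read the same forwards and backwards: 34843, 34943, 35053, 35153, 35253, 35353, …, 39193, 39293.
45 qualify.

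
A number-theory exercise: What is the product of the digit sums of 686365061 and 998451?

1476

S(686365061) = 6+8+6+3+6+5+0+6+1 = 41.
S(998451) = 9+9+8+4+5+1 = 36.
41 · 36 = 1476.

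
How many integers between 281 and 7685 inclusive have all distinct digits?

3927

The integers in [281, 7685] that have all distinct digits: 281, 283, 284, 285, 286, 287, …, 7684, 7685.
3927 qualify.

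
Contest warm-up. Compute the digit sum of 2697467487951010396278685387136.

158

2+6+9+7+4+6+7+4+8+7+9+5+1+0+1+0+3+9+6+2+7+8+6+8+5+3+8+7+1+3+6 = 158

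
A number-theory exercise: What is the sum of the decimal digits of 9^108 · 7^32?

9^108 · 7^32 = 12627817591803162725923673097400791906312791339865407006124406897115706731410708305828419631400806870359617527715392322720982493921
Sum of its 131 digits: 549.

549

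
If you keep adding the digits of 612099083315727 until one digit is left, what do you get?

6+1+2+0+9+9+0+8+3+3+1+5+7+2+7 = 63
6+3 = 9

9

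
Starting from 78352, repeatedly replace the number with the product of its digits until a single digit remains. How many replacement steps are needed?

78352 → 1680 → 0 (2 steps)

2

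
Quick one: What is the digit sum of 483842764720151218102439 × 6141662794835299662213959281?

483842764720151218102439 × 6141662794835299662213959281 = 2971599106632002256208939374080997298912090032786359
Sum of its 52 digits: 236.

236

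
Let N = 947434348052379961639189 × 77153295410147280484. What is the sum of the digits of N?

205

947434348052379961639189 × 77153295410147280484 = 73097682137005567923252195727924611189287476
Sum of its 44 digits: 205.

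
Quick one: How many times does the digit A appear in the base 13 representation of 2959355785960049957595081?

4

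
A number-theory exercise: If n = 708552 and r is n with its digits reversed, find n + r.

Reverse of 708552 is 255807.
708552 + 255807 = 964359

964359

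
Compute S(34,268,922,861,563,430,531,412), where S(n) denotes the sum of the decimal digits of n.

88

3+4+2+6+8+9+2+2+8+6+1+5+6+3+4+3+0+5+3+1+4+1+2 = 88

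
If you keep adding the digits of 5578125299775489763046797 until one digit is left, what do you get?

7

5+5+7+8+1+2+5+2+9+9+7+7+5+4+8+9+7+6+3+0+4+6+7+9+7 = 142
1+4+2 = 7
(Equivalently, 5578125299775489763046797 mod 9 = 7.)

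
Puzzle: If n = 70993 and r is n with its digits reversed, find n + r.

110900

Reverse of 70993 is 39907.
70993 + 39907 = 110900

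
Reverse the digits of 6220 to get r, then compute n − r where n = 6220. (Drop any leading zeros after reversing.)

Reverse of 6220 is 226.
6220 − 226 = 5994

5994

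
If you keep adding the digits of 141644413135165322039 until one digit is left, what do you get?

1+4+1+6+4+4+4+1+3+1+3+5+1+6+5+3+2+2+0+3+9 = 68
6+8 = 14
1+4 = 5

5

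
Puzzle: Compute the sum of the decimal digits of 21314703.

21

2+1+3+1+4+7+0+3 = 21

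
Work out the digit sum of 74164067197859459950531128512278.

7+4+1+6+4+0+6+7+1+9+7+8+5+9+4+5+9+9+5+0+5+3+1+1+2+8+5+1+2+2+7+8 = 151

151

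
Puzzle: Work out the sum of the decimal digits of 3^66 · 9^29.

279

3^66 · 9^29 = 145557834293068928043467566190278008218249525830565939618481
Sum of its 60 digits: 279.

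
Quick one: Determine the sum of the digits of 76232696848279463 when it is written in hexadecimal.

128

76232696848279463 in base 16 is 10ED53BDFE967A7.
Digit sum: 1+0+14+13+5+3+11+13+15+14+9+6+7+10+7 = 128.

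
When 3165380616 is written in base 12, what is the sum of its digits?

3165380616 in base 12 is 7440B55A0.
Digit sum: 7+4+4+0+11+5+5+10+0 = 46.

46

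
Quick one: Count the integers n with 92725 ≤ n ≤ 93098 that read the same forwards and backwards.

The integers in [92725, 93098] that read the same forwards and backwards: 92729, 92829, 92929, 93039.
4 qualify.

4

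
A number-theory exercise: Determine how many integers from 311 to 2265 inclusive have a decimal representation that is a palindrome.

The integers in [311, 2265] that have a decimal representation that is a palindrome: 313, 323, 333, 343, 353, 363, …, 2112, 2222.
82 qualify.

82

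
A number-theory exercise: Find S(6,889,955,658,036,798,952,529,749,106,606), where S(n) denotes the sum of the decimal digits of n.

6+8+8+9+9+5+5+6+5+8+0+3+6+7+9+8+9+5+2+5+2+9+7+4+9+1+0+6+6+0+6 = 173

173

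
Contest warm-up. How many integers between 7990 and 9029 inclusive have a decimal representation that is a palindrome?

The integers in [7990, 9029] that have a decimal representation that is a palindrome: 7997, 8008, 8118, 8228, 8338, 8448, …, 8998, 9009.
12 qualify.

12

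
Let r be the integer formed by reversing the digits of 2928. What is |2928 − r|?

Reverse of 2928 is 8292.
|2928 − 8292| = 5364

5364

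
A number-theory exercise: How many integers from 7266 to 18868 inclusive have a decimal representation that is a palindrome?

115

The integers in [7266, 18868] that have a decimal representation that is a palindrome: 7337, 7447, 7557, 7667, 7777, 7887, …, 18681, 18781.
115 qualify.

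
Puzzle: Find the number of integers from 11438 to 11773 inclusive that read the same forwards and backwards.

3

The integers in [11438, 11773] that read the same forwards and backwards: 11511, 11611, 11711.
3 qualify.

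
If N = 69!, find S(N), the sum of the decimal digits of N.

351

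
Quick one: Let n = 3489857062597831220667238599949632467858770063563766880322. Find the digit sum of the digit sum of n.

First digit sum: 294.
2+9+4 = 15.

15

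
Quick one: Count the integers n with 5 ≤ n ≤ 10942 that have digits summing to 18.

The integers in [5, 10942] that have digits summing to 18: 99, 189, 198, 279, 288, 297, …, 10926, 10935.
728 qualify.

728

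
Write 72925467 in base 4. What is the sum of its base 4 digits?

15

72925467 in base 4 is 10112030010123.
Digit sum: 1+0+1+1+2+0+3+0+0+1+0+1+2+3 = 15.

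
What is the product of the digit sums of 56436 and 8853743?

912

S(56436) = 5+6+4+3+6 = 24.
S(8853743) = 8+8+5+3+7+4+3 = 38.
24 · 38 = 912.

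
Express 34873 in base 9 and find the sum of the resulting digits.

34873 in base 9 is 52747.
Digit sum: 5+2+7+4+7 = 25.

25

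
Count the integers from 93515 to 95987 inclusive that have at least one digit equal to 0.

625

The integers in [93515, 95987] that have at least one digit equal to 0: 93520, 93530, 93540, 93550, 93560, 93570, …, 95970, 95980.
625 qualify.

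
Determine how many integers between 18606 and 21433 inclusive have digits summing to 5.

The integers in [18606, 21433] that have digits summing to 5: 20003, 20012, 20021, 20030, 20102, 20111, …, 21110, 21200.
16 qualify.

16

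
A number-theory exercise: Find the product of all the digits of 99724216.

54432

9×9×7×2×4×2×1×6 = 54432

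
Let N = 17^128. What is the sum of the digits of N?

17^128 = 31438508665248587260582831903168193798224918146861981871343795372991732345781536726224251645729386355831780309674298407083784970278050966323510245488971991041
Sum of its 158 digits: 739.

739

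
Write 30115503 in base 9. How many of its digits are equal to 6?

3

30115503 in base 9 is 62600630.
The digit 6 appears 3 times.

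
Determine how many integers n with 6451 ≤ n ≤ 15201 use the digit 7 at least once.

The integers in [6451, 15201] that use the digit 7 at least once: 6457, 6467, 6470, 6471, 6472, 6473, …, 15187, 15197.
3125 qualify.

3125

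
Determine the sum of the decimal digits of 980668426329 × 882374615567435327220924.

153

980668426329 × 882374615567435327220924 = 865316925681173147724224716001307996
Sum of its 36 digits: 153.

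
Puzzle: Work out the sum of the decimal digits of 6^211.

6^211 = 154850934625544638400474544348930478824168299055742441404079375147250585868137447235607700004448455710389247634381366008144057659314115470136527278206617290388013056
Sum of its 165 digits: 693.

693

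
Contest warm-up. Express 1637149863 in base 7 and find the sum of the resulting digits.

1637149863 in base 7 is 55366354446.
Digit sum: 5+5+3+6+6+3+5+4+4+4+6 = 51.

51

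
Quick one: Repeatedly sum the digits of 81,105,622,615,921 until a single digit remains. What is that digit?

4

8+1+1+0+5+6+2+2+6+1+5+9+2+1 = 49
4+9 = 13
1+3 = 4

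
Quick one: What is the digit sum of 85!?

414

85! = 281710411438055027694947944226061159480056634330574206405101912752560026159795933451040286452340924018275123200000000000000000000
Sum of its 129 digits: 414.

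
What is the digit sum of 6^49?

162

6^49 = 134713546244127343440523266742756048896
Sum of its 39 digits: 162.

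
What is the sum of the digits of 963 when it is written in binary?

6

963 in base 2 is 1111000011.
Digit sum: 1+1+1+1+0+0+0+0+1+1 = 6.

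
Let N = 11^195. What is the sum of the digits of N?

11^195 = 117916235515744592838406496324401359854073072505596230270364757505620123201221298889833783496738825329466329331940820267799863821819832928823825443135032147501272118494542578663539435257317024698240358451
Sum of its 204 digits: 890.

890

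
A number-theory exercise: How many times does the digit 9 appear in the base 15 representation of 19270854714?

19270854714 in base 15 is 77BC3CD29.
The digit 9 appears 1 time.

1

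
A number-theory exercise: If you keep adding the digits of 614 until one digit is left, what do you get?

2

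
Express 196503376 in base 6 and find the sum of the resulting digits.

36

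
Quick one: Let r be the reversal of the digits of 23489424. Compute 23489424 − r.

Reverse of 23489424 is 42498432.
23489424 − 42498432 = -19009008

-19009008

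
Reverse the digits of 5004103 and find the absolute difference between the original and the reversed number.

1990098

Reverse of 5004103 is 3014005.
|5004103 − 3014005| = 1990098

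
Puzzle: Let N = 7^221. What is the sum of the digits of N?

805

7^221 = 5843416508321765137412223462176261055753559544095817424625430781485355014524409616639950700057743469282269362223748969437289370453147445512994056218802090543396973006957507863824356124007
Sum of its 187 digits: 805.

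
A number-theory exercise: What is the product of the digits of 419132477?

4×1×9×1×3×2×4×7×7 = 42336

42336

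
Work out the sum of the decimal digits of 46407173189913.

4+6+4+0+7+1+7+3+1+8+9+9+1+3 = 63

63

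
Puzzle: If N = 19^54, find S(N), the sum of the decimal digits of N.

19^54 = 1129001324578697586834677702350194330797437762674602085830056130299321
Sum of its 70 digits: 298.

298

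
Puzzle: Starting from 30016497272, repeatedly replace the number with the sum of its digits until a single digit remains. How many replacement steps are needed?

2

30016497272 → 41 → 5 (2 steps)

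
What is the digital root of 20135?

2+0+1+3+5 = 11
1+1 = 2

2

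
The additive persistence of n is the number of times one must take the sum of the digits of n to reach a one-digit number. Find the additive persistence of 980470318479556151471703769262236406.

3

980470318479556151471703769262236406 → 158 → 14 → 5 (3 steps)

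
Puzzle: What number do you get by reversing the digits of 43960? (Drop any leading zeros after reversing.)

6934

Reversing 43960 gives 6934.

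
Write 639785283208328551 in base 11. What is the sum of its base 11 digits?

91

639785283208328551 in base 11 is 12A1833429731A09A8.
Digit sum: 1+2+10+1+8+3+3+4+2+9+7+3+1+10+0+9+10+8 = 91.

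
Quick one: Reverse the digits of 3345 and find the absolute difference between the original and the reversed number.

Reverse of 3345 is 5433.
|3345 − 5433| = 2088

2088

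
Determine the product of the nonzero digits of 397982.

3×9×7×9×8×2 = 27216

27216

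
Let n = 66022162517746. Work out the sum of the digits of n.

55

6+6+0+2+2+1+6+2+5+1+7+7+4+6 = 55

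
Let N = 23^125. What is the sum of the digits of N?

23^125 = 164429411410369030597209522318800524489738240286394468993169920234693112395740694404729343463316583153498492045834781640546460894811050131886751583720245249098026646757943
Sum of its 171 digits: 749.

749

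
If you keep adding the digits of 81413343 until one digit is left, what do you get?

9

8+1+4+1+3+3+4+3 = 27
2+7 = 9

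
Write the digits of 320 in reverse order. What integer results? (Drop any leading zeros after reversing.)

23

Reversing 320 gives 23.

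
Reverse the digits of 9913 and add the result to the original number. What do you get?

13112

Reverse of 9913 is 3199.
9913 + 3199 = 13112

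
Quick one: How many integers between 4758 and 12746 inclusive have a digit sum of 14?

400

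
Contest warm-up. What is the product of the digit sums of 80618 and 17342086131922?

1127

S(80618) = 8+0+6+1+8 = 23.
S(17342086131922) = 1+7+3+4+2+0+8+6+1+3+1+9+2+2 = 49.
23 · 49 = 1127.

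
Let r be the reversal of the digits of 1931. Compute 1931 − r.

Reverse of 1931 is 1391.
1931 − 1391 = 540

540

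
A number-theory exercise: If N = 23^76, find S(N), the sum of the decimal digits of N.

472

23^76 = 30996705517935348019814272666230463378871837737203437728366860066624288818191312580054846857455409630561
Sum of its 104 digits: 472.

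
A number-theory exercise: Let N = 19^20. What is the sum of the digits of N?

19^20 = 37589973457545958193355601
Sum of its 26 digits: 136.

136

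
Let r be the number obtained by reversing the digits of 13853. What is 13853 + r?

Reverse of 13853 is 35831.
13853 + 35831 = 49684

49684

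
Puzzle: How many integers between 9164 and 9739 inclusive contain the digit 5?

The integers in [9164, 9739] that contain the digit 5: 9165, 9175, 9185, 9195, 9205, 9215, …, 9725, 9735.
184 qualify.

184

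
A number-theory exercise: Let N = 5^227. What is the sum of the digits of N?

731

5^227 = 463650768835927673216466907693454939170945597344723875306629882364697667511953669874664010340401054692042364892000144878381195923111590673215687274932861328125
Sum of its 159 digits: 731.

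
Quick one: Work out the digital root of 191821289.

5

1+9+1+8+2+1+2+8+9 = 41
4+1 = 5
(Equivalently, 191821289 mod 9 = 5.)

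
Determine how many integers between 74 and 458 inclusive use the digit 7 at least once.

The integers in [74, 458] that use the digit 7 at least once: 74, 75, 76, 77, 78, 79, …, 447, 457.
71 qualify.

71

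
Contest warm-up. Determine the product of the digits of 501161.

0

5×0×1×1×6×1 = 0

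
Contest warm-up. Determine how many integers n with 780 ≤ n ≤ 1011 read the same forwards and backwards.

23

The integers in [780, 1011] that read the same forwards and backwards: 787, 797, 808, 818, 828, 838, …, 999, 1001.
23 qualify.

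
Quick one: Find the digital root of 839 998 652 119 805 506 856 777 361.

9

8+3+9+9+9+8+6+5+2+1+1+9+8+0+5+5+0+6+8+5+6+7+7+7+3+6+1 = 144
1+4+4 = 9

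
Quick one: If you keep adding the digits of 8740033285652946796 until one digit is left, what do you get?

4

8+7+4+0+0+3+3+2+8+5+6+5+2+9+4+6+7+9+6 = 94
9+4 = 13
1+3 = 4
(Equivalently, 8740033285652946796 mod 9 = 4.)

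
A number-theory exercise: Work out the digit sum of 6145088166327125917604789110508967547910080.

6+1+4+5+0+8+8+1+6+6+3+2+7+1+2+5+9+1+7+6+0+4+7+8+9+1+1+0+5+0+8+9+6+7+5+4+7+9+1+0+0+8+0 = 187

187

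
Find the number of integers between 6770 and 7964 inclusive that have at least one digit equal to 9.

367

The integers in [6770, 7964] that have at least one digit equal to 9: 6779, 6789, 6790, 6791, 6792, 6793, …, 7963, 7964.
367 qualify.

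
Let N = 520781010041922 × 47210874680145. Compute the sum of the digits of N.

126

520781010041922 × 47210874680145 = 24586527000888514334791038690
Sum of its 29 digits: 126.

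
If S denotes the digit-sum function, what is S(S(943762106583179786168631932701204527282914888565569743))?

First digit sum: 259.
2+5+9 = 16.

16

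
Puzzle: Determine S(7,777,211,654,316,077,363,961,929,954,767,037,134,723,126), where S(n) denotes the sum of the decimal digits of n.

7+7+7+7+2+1+1+6+5+4+3+1+6+0+7+7+3+6+3+9+6+1+9+2+9+9+5+4+7+6+7+0+3+7+1+3+4+7+2+3+1+2+6 = 196

196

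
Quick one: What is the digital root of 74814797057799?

7+4+8+1+4+7+9+7+0+5+7+7+9+9 = 84
8+4 = 12
1+2 = 3

3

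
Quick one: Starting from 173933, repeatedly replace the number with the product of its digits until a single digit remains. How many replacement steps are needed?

2

173933 → 1701 → 0 (2 steps)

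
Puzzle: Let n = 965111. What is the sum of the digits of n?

9+6+5+1+1+1 = 23

23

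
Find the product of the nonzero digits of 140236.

144

1×4×2×3×6 = 144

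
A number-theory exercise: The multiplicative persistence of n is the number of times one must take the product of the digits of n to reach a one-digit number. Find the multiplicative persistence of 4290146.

1

4290146 → 0 (1 step)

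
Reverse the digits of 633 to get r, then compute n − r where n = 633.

Reverse of 633 is 336.
633 − 336 = 297

297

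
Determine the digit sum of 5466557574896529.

5+4+6+6+5+5+7+5+7+4+8+9+6+5+2+9 = 93

93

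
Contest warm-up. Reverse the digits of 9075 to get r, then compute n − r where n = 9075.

Reverse of 9075 is 5709.
9075 − 5709 = 3366

3366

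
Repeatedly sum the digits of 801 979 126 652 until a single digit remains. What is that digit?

8+0+1+9+7+9+1+2+6+6+5+2 = 56
5+6 = 11
1+1 = 2
(Equivalently, 801 979 126 652 mod 9 = 2.)

2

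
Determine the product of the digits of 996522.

9×9×6×5×2×2 = 9720

9720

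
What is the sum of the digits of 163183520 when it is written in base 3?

163183520 in base 3 is 102101001120201002.
Digit sum: 1+0+2+1+0+1+0+0+1+1+2+0+2+0+1+0+0+2 = 14.

14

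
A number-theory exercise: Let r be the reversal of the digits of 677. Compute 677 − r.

-99

Reverse of 677 is 776.
677 − 776 = -99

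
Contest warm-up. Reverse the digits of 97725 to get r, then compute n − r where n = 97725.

44946

Reverse of 97725 is 52779.
97725 − 52779 = 44946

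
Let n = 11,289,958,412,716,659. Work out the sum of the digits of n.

1+1+2+8+9+9+5+8+4+1+2+7+1+6+6+5+9 = 84

84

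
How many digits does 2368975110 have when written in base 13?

9

2368975110 in base 13 is 2B9A45328, which has 9 digits.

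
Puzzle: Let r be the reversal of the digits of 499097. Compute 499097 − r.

Reverse of 499097 is 790994.
499097 − 790994 = -291897

-291897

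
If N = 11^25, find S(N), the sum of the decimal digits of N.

101

11^25 = 108347059433883722041830251
Sum of its 27 digits: 101.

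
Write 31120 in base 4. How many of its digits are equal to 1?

31120 in base 4 is 13212100.
The digit 1 appears 3 times.

3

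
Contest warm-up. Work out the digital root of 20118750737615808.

6

2+0+1+1+8+7+5+0+7+3+7+6+1+5+8+0+8 = 69
6+9 = 15
1+5 = 6
(Equivalently, 20118750737615808 mod 9 = 6.)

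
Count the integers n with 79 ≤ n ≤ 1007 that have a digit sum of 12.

68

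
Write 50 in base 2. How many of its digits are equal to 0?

3

50 in base 2 is 110010.
The digit 0 appears 3 times.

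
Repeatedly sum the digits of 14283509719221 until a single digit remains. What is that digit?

1+4+2+8+3+5+0+9+7+1+9+2+2+1 = 54
5+4 = 9

9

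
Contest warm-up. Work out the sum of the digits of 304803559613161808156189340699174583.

3+0+4+8+0+3+5+5+9+6+1+3+1+6+1+8+0+8+1+5+6+1+8+9+3+4+0+6+9+9+1+7+4+5+8+3 = 160

160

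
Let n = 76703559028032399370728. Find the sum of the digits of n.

105

7+6+7+0+3+5+5+9+0+2+8+0+3+2+3+9+9+3+7+0+7+2+8 = 105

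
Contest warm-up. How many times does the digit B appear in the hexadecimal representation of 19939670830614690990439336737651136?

19939670830614690990439336737651136 in base 16 is 3D71A074BC60A888C6DEF531A39C0.
The digit B appears 1 time.

1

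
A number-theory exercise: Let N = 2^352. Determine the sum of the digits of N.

2^352 = 9173994463960286046443283581208347763186259956673124494950355357547691504353939232280074212440502746218496
Sum of its 106 digits: 475.

475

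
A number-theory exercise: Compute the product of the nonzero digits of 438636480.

4×3×8×6×3×6×4×8 = 331776

331776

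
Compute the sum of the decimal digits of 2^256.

376

2^256 = 115792089237316195423570985008687907853269984665640564039457584007913129639936
Sum of its 78 digits: 376.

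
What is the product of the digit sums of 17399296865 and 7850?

S(17399296865) = 1+7+3+9+9+2+9+6+8+6+5 = 65.
S(7850) = 7+8+5+0 = 20.
65 · 20 = 1300.

1300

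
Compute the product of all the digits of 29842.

2×9×8×4×2 = 1152

1152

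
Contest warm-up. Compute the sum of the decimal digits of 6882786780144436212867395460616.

6+8+8+2+7+8+6+7+8+0+1+4+4+4+3+6+2+1+2+8+6+7+3+9+5+4+6+0+6+1+6 = 148

148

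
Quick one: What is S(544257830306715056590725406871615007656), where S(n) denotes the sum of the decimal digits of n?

5+4+4+2+5+7+8+3+0+3+0+6+7+1+5+0+5+6+5+9+0+7+2+5+4+0+6+8+7+1+6+1+5+0+0+7+6+5+6 = 161

161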